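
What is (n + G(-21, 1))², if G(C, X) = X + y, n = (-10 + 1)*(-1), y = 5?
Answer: 225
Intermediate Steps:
n = 9 (n = -9*(-1) = 9)
G(C, X) = 5 + X (G(C, X) = X + 5 = 5 + X)
(n + G(-21, 1))² = (9 + (5 + 1))² = (9 + 6)² = 15² = 225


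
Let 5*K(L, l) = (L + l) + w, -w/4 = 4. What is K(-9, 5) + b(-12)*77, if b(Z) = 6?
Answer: 458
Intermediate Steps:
w = -16 (w = -4*4 = -16)
K(L, l) = -16/5 + L/5 + l/5 (K(L, l) = ((L + l) - 16)/5 = (-16 + L + l)/5 = -16/5 + L/5 + l/5)
K(-9, 5) + b(-12)*77 = (-16/5 + (1/5)*(-9) + (1/5)*5) + 6*77 = (-16/5 - 9/5 + 1) + 462 = -4 + 462 = 458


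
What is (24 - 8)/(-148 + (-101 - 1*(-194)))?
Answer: -16/55 ≈ -0.29091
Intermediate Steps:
(24 - 8)/(-148 + (-101 - 1*(-194))) = 16/(-148 + (-101 + 194)) = 16/(-148 + 93) = 16/(-55) = 16*(-1/55) = -16/55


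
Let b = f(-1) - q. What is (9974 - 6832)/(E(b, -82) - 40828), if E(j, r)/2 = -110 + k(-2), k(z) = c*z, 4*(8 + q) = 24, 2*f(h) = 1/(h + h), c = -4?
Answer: -1571/20516 ≈ -0.076574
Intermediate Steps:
f(h) = 1/(4*h) (f(h) = 1/(2*(h + h)) = 1/(2*((2*h))) = (1/(2*h))/2 = 1/(4*h))
q = -2 (q = -8 + (1/4)*24 = -8 + 6 = -2)
k(z) = -4*z
b = 7/4 (b = (1/4)/(-1) - 1*(-2) = (1/4)*(-1) + 2 = -1/4 + 2 = 7/4 ≈ 1.7500)
E(j, r) = -204 (E(j, r) = 2*(-110 - 4*(-2)) = 2*(-110 + 8) = 2*(-102) = -204)
(9974 - 6832)/(E(b, -82) - 40828) = (9974 - 6832)/(-204 - 40828) = 3142/(-41032) = 3142*(-1/41032) = -1571/20516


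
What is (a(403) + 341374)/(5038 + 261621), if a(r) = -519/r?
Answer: 137573203/107463577 ≈ 1.2802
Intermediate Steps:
(a(403) + 341374)/(5038 + 261621) = (-519/403 + 341374)/(5038 + 261621) = (-519*1/403 + 341374)/266659 = (-519/403 + 341374)*(1/266659) = (137573203/403)*(1/266659) = 137573203/107463577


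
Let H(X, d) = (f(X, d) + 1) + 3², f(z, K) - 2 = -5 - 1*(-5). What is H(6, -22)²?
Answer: 144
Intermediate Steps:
f(z, K) = 2 (f(z, K) = 2 + (-5 - 1*(-5)) = 2 + (-5 + 5) = 2 + 0 = 2)
H(X, d) = 12 (H(X, d) = (2 + 1) + 3² = 3 + 9 = 12)
H(6, -22)² = 12² = 144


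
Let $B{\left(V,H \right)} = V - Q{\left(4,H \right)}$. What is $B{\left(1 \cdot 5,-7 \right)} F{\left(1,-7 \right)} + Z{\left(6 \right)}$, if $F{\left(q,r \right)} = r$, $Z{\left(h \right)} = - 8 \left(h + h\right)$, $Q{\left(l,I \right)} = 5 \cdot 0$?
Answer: $-131$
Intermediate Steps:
$Q{\left(l,I \right)} = 0$
$Z{\left(h \right)} = - 16 h$ ($Z{\left(h \right)} = - 8 \cdot 2 h = - 16 h$)
$B{\left(V,H \right)} = V$ ($B{\left(V,H \right)} = V - 0 = V + 0 = V$)
$B{\left(1 \cdot 5,-7 \right)} F{\left(1,-7 \right)} + Z{\left(6 \right)} = 1 \cdot 5 \left(-7\right) - 96 = 5 \left(-7\right) - 96 = -35 - 96 = -131$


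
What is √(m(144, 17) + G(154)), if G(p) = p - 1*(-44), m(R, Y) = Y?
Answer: √215 ≈ 14.663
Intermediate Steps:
G(p) = 44 + p (G(p) = p + 44 = 44 + p)
√(m(144, 17) + G(154)) = √(17 + (44 + 154)) = √(17 + 198) = √215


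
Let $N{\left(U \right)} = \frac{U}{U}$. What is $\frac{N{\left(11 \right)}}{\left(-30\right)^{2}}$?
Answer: $\frac{1}{900} \approx 0.0011111$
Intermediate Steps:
$N{\left(U \right)} = 1$
$\frac{N{\left(11 \right)}}{\left(-30\right)^{2}} = 1 \frac{1}{\left(-30\right)^{2}} = 1 \cdot \frac{1}{900} = \frac{1}{900}$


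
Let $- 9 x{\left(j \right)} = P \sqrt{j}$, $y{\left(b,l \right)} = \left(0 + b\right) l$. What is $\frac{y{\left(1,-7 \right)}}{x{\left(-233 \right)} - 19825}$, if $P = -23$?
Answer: $\frac{11240775}{31835603882} + \frac{1449 i \sqrt{233}}{31835603882} \approx 0.00035309 + 6.9476 \cdot 10^{-7} i$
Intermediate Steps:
$y{\left(b,l \right)} = b l$
$x{\left(j \right)} = \frac{23 \sqrt{j}}{9}$ ($x{\left(j \right)} = - \frac{\left(-23\right) \sqrt{j}}{9} = \frac{23 \sqrt{j}}{9}$)
$\frac{y{\left(1,-7 \right)}}{x{\left(-233 \right)} - 19825} = \frac{1 \left(-7\right)}{\frac{23 \sqrt{-233}}{9} - 19825} = \frac{1}{\frac{23 i \sqrt{233}}{9} - 19825} \left(-7\right) = \frac{1}{-19825 + \frac{23 i \sqrt{233}}{9}} \left(-7\right) = - \frac{7}{-19825 + \frac{23 i \sqrt{233}}{9}}$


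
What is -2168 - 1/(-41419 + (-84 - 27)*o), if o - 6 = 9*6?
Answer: -104235271/48079 ≈ -2168.0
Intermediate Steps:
o = 60 (o = 6 + 9*6 = 6 + 54 = 60)
-2168 - 1/(-41419 + (-84 - 27)*o) = -2168 - 1/(-41419 + (-84 - 27)*60) = -2168 - 1/(-41419 - 111*60) = -2168 - 1/(-41419 - 6660) = -2168 - 1/(-48079) = -2168 - 1*(-1/48079) = -2168 + 1/48079 = -104235271/48079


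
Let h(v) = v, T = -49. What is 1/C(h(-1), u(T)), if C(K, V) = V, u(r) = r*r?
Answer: 1/2401 ≈ 0.00041649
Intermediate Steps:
u(r) = r**2
1/C(h(-1), u(T)) = 1/((-49)**2) = 1/2401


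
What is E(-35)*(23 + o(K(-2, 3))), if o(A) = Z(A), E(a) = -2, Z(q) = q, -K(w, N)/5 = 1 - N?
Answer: -66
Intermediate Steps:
K(w, N) = -5 + 5*N (K(w, N) = -5*(1 - N) = -5 + 5*N)
o(A) = A
E(-35)*(23 + o(K(-2, 3))) = -2*(23 + (-5 + 5*3)) = -2*(23 + (-5 + 15)) = -2*(23 + 10) = -2*33 = -66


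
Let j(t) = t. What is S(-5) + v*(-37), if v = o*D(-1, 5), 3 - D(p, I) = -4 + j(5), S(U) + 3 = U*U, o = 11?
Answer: -792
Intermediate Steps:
S(U) = -3 + U² (S(U) = -3 + U*U = -3 + U²)
D(p, I) = 2 (D(p, I) = 3 - (-4 + 5) = 3 - 1*1 = 3 - 1 = 2)
v = 22 (v = 11*2 = 22)
S(-5) + v*(-37) = (-3 + (-5)²) + 22*(-37) = (-3 + 25) - 814 = 22 - 814 = -792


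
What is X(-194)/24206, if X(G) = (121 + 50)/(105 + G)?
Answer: -9/113386 ≈ -7.9375e-5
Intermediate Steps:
X(G) = 171/(105 + G)
X(-194)/24206 = (171/(105 - 194))/24206 = (171/(-89))*(1/24206) = (171*(-1/89))*(1/24206) = -171/89*1/24206 = -9/113386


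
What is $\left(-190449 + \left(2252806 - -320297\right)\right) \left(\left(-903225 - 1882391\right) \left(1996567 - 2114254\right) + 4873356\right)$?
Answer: $781118955095296392$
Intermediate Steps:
$\left(-190449 + \left(2252806 - -320297\right)\right) \left(\left(-903225 - 1882391\right) \left(1996567 - 2114254\right) + 4873356\right) = \left(-190449 + \left(2252806 + 320297\right)\right) \left(\left(-2785616\right) \left(-117687\right) + 4873356\right) = \left(-190449 + 2573103\right) \left(327830790192 + 4873356\right) = 2382654 \cdot 327835663548 = 781118955095296392$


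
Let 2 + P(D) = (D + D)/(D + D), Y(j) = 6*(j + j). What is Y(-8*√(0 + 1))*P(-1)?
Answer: 96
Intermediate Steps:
Y(j) = 12*j (Y(j) = 6*(2*j) = 12*j)
P(D) = -1 (P(D) = -2 + (D + D)/(D + D) = -2 + (2*D)/((2*D)) = -2 + (2*D)*(1/(2*D)) = -2 + 1 = -1)
Y(-8*√(0 + 1))*P(-1) = (12*(-8*√(0 + 1)))*(-1) = (12*(-8*√1))*(-1) = (12*(-8*1))*(-1) = (12*(-8))*(-1) = -96*(-1) = 96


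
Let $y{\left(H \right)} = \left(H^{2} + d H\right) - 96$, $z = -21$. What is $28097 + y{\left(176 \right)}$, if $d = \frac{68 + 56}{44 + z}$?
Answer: $\frac{1378295}{23} \approx 59926.0$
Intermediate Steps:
$d = \frac{124}{23}$ ($d = \frac{68 + 56}{44 - 21} = \frac{124}{23} \approx 5.3913$)
$y{\left(H \right)} = -96 + H^{2} + \frac{124 H}{23}$ ($y{\left(H \right)} = \left(H^{2} + \frac{124 H}{23}\right) - 96 = -96 + H^{2} + \frac{124 H}{23}$)
$28097 + y{\left(176 \right)} = 28097 + \left(-96 + 176^{2} + \frac{124}{23} \cdot 176\right) = 28097 + \left(-96 + 30976 + \frac{21824}{23}\right) = 28097 + \frac{732064}{23} = \frac{1378295}{23}$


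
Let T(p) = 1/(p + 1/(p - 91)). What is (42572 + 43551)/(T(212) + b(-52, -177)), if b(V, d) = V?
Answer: -2209313319/1333835 ≈ -1656.4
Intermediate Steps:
T(p) = 1/(p + 1/(-91 + p))
(42572 + 43551)/(T(212) + b(-52, -177)) = (42572 + 43551)/((-91 + 212)/(1 + 212² - 91*212) - 52) = 86123/(121/(1 + 44944 - 19292) - 52) = 86123/(121/25653 - 52) = 86123/(-1333835/25653) = 86123*(-25653/1333835) = -2209313319/1333835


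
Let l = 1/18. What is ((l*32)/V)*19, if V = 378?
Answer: 152/1701 ≈ 0.089359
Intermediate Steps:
l = 1/18 ≈ 0.055556
((l*32)/V)*19 = (((1/18)*32)/378)*19 = ((16/9)*(1/378))*19 = (8/1701)*19 = 152/1701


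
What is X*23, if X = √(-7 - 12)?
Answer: 23*I*√19 ≈ 100.25*I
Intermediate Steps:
X = I*√19 (X = √(-19) = I*√19 ≈ 4.3589*I)
X*23 = (I*√19)*23 = 23*I*√19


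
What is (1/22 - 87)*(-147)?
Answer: 281211/22 ≈ 12782.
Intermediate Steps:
(1/22 - 87)*(-147) = -1913/22*(-147) = 281211/22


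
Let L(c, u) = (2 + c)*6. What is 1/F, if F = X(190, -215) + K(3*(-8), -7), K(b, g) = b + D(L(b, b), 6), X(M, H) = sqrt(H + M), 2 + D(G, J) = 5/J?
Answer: -906/23701 - 180*I/23701 ≈ -0.038226 - 0.0075946*I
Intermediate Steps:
L(c, u) = 12 + 6*c
D(G, J) = -2 + 5/J
K(b, g) = -7/6 + b (K(b, g) = b + (-2 + 5/6) = b - 7/6 = -7/6 + b)
F = -151/6 + 5*I (F = sqrt(-215 + 190) + (-7/6 + 3*(-8)) = sqrt(-25) + (-7/6 - 24) = 5*I - 151/6 = -151/6 + 5*I ≈ -25.167 + 5.0*I)
1/F = 1/(-151/6 + 5*I) = 36*(-151/6 - 5*I)/23701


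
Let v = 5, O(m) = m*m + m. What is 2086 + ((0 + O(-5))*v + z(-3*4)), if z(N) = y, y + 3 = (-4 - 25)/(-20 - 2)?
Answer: 48055/22 ≈ 2184.3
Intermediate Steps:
O(m) = m + m² (O(m) = m² + m = m + m²)
y = -37/22 (y = -3 + (-4 - 25)/(-20 - 2) = -3 - 29/(-22) = -3 - 29*(-1/22) = -3 + 29/22 = -37/22 ≈ -1.6818)
z(N) = -37/22
2086 + ((0 + O(-5))*v + z(-3*4)) = 2086 + ((0 - 5*(1 - 5))*5 - 37/22) = 2086 + ((0 - 5*(-4))*5 - 37/22) = 2086 + ((0 + 20)*5 - 37/22) = 2086 + (20*5 - 37/22) = 2086 + (100 - 37/22) = 2086 + 2163/22 = 48055/22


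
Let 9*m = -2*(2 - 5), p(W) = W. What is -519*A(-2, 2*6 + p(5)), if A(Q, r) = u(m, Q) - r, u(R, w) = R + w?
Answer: 9515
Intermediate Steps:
m = ⅔ (m = (-2*(2 - 5))/9 = (-2*(-3))/9 = (⅑)*6 = ⅔ ≈ 0.66667)
A(Q, r) = ⅔ + Q - r (A(Q, r) = (⅔ + Q) - r = ⅔ + Q - r)
-519*A(-2, 2*6 + p(5)) = -519*(⅔ - 2 - (2*6 + 5)) = -519*(⅔ - 2 - (12 + 5)) = -519*(⅔ - 2 - 1*17) = -519*(⅔ - 2 - 17) = -519*(-55/3) = 9515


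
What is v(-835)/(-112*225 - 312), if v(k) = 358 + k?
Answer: 159/8504 ≈ 0.018697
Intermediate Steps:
v(-835)/(-112*225 - 312) = (358 - 835)/(-112*225 - 312) = -477/(-25200 - 312) = -477/(-25512) = -477*(-1/25512) = 159/8504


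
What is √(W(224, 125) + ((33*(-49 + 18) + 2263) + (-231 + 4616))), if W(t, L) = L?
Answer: 5*√230 ≈ 75.829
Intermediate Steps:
√(W(224, 125) + ((33*(-49 + 18) + 2263) + (-231 + 4616))) = √(125 + ((33*(-49 + 18) + 2263) + (-231 + 4616))) = √(125 + ((33*(-31) + 2263) + 4385)) = √(125 + ((-1023 + 2263) + 4385)) = √(125 + (1240 + 4385)) = √(125 + 5625) = √5750 = 5*√230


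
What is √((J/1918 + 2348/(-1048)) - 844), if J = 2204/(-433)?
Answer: I*√10016378708410238906/108794714 ≈ 29.09*I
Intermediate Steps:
J = -2204/433 (J = 2204*(-1/433) = -2204/433 ≈ -5.0901)
√((J/1918 + 2348/(-1048)) - 844) = √((-2204/433/1918 + 2348/(-1048)) - 844) = √((-2204/433*1/1918 + 2348*(-1/1048)) - 844) = √((-1102/415247 - 587/262) - 844) = √(-244038713/108794714 - 844) = √(-92066777329/108794714) = I*√10016378708410238906/108794714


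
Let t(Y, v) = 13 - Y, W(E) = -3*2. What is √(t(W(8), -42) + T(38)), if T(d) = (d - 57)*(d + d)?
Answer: 5*I*√57 ≈ 37.749*I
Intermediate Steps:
T(d) = 2*d*(-57 + d) (T(d) = (-57 + d)*(2*d) = 2*d*(-57 + d))
W(E) = -6
√(t(W(8), -42) + T(38)) = √((13 - 1*(-6)) + 2*38*(-57 + 38)) = √((13 + 6) + 2*38*(-19)) = √(19 - 1444) = √(-1425) = 5*I*√57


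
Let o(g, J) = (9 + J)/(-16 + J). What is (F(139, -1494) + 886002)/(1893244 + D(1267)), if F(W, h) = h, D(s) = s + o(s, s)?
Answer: 1106519508/2370034537 ≈ 0.46688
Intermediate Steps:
o(g, J) = (9 + J)/(-16 + J)
D(s) = s + (9 + s)/(-16 + s)
(F(139, -1494) + 886002)/(1893244 + D(1267)) = (-1494 + 886002)/(1893244 + (9 + 1267 + 1267*(-16 + 1267))/(-16 + 1267)) = 884508/(1893244 + (9 + 1267 + 1267*1251)/1251) = 884508/(1893244 + (9 + 1267 + 1585017)/1251) = 884508/(1893244 + (1/1251)*1586293) = 884508/(1893244 + 1586293/1251) = 884508/(2370034537/1251) = 884508*(1251/2370034537) = 1106519508/2370034537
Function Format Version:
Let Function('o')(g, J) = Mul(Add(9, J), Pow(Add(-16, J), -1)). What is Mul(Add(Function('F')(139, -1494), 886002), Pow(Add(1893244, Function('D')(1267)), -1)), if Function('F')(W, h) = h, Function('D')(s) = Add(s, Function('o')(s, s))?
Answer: Rational(1106519508, 2370034537) ≈ 0.46688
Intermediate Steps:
Function('o')(g, J) = Mul(Pow(Add(-16, J), -1), Add(9, J))
Function('D')(s) = Add(s, Mul(Pow(Add(-16, s), -1), Add(9, s)))
Mul(Add(Function('F')(139, -1494), 886002), Pow(Add(1893244, Function('D')(1267)), -1)) = Mul(Add(-1494, 886002), Pow(Add(1893244, Mul(Pow(Add(-16, 1267), -1), Add(9, 1267, Mul(1267, Add(-16, 1267))))), -1)) = Mul(884508, Pow(Add(1893244, Mul(Pow(1251, -1), Add(9, 1267, Mul(1267, 1251)))), -1)) = Mul(884508, Pow(Add(1893244, Mul(Rational(1, 1251), Add(9, 1267, 1585017))), -1)) = Mul(884508, Pow(Add(1893244, Mul(Rational(1, 1251), 1586293)), -1)) = Mul(884508, Pow(Add(1893244, Rational(1586293, 1251)), -1)) = Mul(884508, Pow(Rational(2370034537, 1251), -1)) = Mul(884508, Rational(1251, 2370034537)) = Rational(1106519508, 2370034537)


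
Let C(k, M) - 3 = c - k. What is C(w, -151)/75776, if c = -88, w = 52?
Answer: -137/75776 ≈ -0.0018080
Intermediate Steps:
C(k, M) = -85 - k (C(k, M) = 3 + (-88 - k) = -85 - k)
C(w, -151)/75776 = (-85 - 1*52)/75776 = (-85 - 52)*(1/75776) = -137*1/75776 = -137/75776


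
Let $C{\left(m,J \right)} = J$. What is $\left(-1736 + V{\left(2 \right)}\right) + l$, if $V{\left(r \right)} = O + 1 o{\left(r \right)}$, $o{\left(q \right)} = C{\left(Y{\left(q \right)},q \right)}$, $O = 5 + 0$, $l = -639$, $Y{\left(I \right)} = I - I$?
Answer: $-2368$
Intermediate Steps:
$Y{\left(I \right)} = 0$
$O = 5$
$o{\left(q \right)} = q$
$V{\left(r \right)} = 5 + r$ ($V{\left(r \right)} = 5 + 1 r = 5 + r$)
$\left(-1736 + V{\left(2 \right)}\right) + l = \left(-1736 + \left(5 + 2\right)\right) - 639 = \left(-1736 + 7\right) - 639 = -1729 - 639 = -2368$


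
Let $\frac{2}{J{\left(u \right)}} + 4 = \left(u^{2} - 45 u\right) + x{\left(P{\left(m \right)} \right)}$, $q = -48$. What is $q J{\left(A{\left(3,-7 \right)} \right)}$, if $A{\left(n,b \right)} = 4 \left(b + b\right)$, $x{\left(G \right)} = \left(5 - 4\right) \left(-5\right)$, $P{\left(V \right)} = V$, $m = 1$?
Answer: $- \frac{96}{5647} \approx -0.017$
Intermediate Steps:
$x{\left(G \right)} = -5$ ($x{\left(G \right)} = 1 \left(-5\right) = -5$)
$A{\left(n,b \right)} = 8 b$ ($A{\left(n,b \right)} = 4 \cdot 2 b = 8 b$)
$J{\left(u \right)} = \frac{2}{-9 + u^{2} - 45 u}$ ($J{\left(u \right)} = \frac{2}{-4 - \left(5 - u^{2} + 45 u\right)} = \frac{2}{-9 + u^{2} - 45 u}$)
$q J{\left(A{\left(3,-7 \right)} \right)} = - 48 \frac{2}{-9 + \left(8 \left(-7\right)\right)^{2} - 45 \cdot 8 \left(-7\right)} = - 48 \frac{2}{-9 + \left(-56\right)^{2} - -2520} = - 48 \frac{2}{-9 + 3136 + 2520} = - 48 \cdot \frac{2}{5647} = - 48 \cdot 2 \cdot \frac{1}{5647} = \left(-48\right) \frac{2}{5647} = - \frac{96}{5647}$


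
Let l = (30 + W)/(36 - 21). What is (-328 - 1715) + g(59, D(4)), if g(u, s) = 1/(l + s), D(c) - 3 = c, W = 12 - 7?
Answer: -57201/28 ≈ -2042.9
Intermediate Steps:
W = 5
D(c) = 3 + c
l = 7/3 (l = (30 + 5)/(36 - 21) = 35/15 = 35*(1/15) = 7/3 ≈ 2.3333)
g(u, s) = 1/(7/3 + s)
(-328 - 1715) + g(59, D(4)) = (-328 - 1715) + 3/(7 + 3*(3 + 4)) = -2043 + 3/(7 + 3*7) = -2043 + 3/(7 + 21) = -2043 + 3/28 = -57201/28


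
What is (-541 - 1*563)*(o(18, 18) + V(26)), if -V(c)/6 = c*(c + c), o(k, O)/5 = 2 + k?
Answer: 8845248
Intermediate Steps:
o(k, O) = 10 + 5*k (o(k, O) = 5*(2 + k) = 10 + 5*k)
V(c) = -12*c² (V(c) = -6*c*(c + c) = -6*c*2*c = -12*c²)
(-541 - 1*563)*(o(18, 18) + V(26)) = (-541 - 1*563)*((10 + 5*18) - 12*26²) = (-541 - 563)*((10 + 90) - 12*676) = -1104*(100 - 8112) = -1104*(-8012) = 8845248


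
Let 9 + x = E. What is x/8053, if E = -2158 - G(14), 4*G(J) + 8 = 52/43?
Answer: -93108/346279 ≈ -0.26888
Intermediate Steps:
G(J) = -73/43 (G(J) = -2 + (52/43)/4 = -2 + (52*(1/43))/4 = -2 + (1/4)*(52/43) = -2 + 13/43 = -73/43)
E = -92721/43 (E = -2158 - 1*(-73/43) = -2158 + 73/43 = -92721/43 ≈ -2156.3)
x = -93108/43 (x = -9 - 92721/43 = -93108/43 ≈ -2165.3)
x/8053 = -93108/43/8053 = -93108/43*1/8053 = -93108/346279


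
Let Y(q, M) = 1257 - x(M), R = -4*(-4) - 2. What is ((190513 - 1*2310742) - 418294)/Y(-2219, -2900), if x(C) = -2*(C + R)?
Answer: 2538523/4515 ≈ 562.24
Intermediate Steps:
R = 14 (R = 16 - 2 = 14)
x(C) = -28 - 2*C (x(C) = -2*(C + 14) = -2*(14 + C) = -28 - 2*C)
Y(q, M) = 1285 + 2*M (Y(q, M) = 1257 - (-28 - 2*M) = 1257 + (28 + 2*M) = 1285 + 2*M)
((190513 - 1*2310742) - 418294)/Y(-2219, -2900) = ((190513 - 1*2310742) - 418294)/(1285 + 2*(-2900)) = ((190513 - 2310742) - 418294)/(1285 - 5800) = (-2120229 - 418294)/(-4515) = -2538523*(-1/4515) = 2538523/4515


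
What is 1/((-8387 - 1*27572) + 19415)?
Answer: -1/16544 ≈ -6.0445e-5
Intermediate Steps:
1/((-8387 - 1*27572) + 19415) = 1/((-8387 - 27572) + 19415) = 1/(-35959 + 19415) = 1/(-16544) = -1/16544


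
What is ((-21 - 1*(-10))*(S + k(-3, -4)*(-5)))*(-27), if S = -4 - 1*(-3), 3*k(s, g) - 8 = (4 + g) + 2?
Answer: -5247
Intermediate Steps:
k(s, g) = 14/3 + g/3 (k(s, g) = 8/3 + ((4 + g) + 2)/3 = 8/3 + (6 + g)/3 = 8/3 + (2 + g/3) = 14/3 + g/3)
S = -1 (S = -4 + 3 = -1)
((-21 - 1*(-10))*(S + k(-3, -4)*(-5)))*(-27) = ((-21 - 1*(-10))*(-1 + (14/3 + (1/3)*(-4))*(-5)))*(-27) = ((-21 + 10)*(-1 + (14/3 - 4/3)*(-5)))*(-27) = -11*(-1 + (10/3)*(-5))*(-27) = -11*(-1 - 50/3)*(-27) = -11*(-53/3)*(-27) = (583/3)*(-27) = -5247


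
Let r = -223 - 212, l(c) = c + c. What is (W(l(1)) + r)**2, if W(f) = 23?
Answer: 169744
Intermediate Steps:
l(c) = 2*c
r = -435
(W(l(1)) + r)**2 = (23 - 435)**2 = (-412)**2 = 169744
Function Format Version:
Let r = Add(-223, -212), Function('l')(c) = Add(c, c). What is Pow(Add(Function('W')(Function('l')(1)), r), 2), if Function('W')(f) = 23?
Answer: 169744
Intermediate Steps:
Function('l')(c) = Mul(2, c)
r = -435
Pow(Add(Function('W')(Function('l')(1)), r), 2) = Pow(Add(23, -435), 2) = Pow(-412, 2) = 169744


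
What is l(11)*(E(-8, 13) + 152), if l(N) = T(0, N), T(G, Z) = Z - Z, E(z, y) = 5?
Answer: 0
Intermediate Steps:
T(G, Z) = 0
l(N) = 0
l(11)*(E(-8, 13) + 152) = 0*(5 + 152) = 0*157 = 0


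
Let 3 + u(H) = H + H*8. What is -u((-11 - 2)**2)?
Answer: -1518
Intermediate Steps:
u(H) = -3 + 9*H (u(H) = -3 + (H + H*8) = -3 + (H + 8*H) = -3 + 9*H)
-u((-11 - 2)**2) = -(-3 + 9*(-11 - 2)**2) = -(-3 + 9*(-13)**2) = -(-3 + 9*169) = -(-3 + 1521) = -1*1518 = -1518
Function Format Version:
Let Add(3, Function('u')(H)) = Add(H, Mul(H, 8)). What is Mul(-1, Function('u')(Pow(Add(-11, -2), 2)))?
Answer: -1518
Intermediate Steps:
Function('u')(H) = Add(-3, Mul(9, H)) (Function('u')(H) = Add(-3, Add(H, Mul(H, 8))) = Add(-3, Add(H, Mul(8, H))) = Add(-3, Mul(9, H)))
Mul(-1, Function('u')(Pow(Add(-11, -2), 2))) = Mul(-1, Add(-3, Mul(9, Pow(Add(-11, -2), 2)))) = Mul(-1, Add(-3, Mul(9, Pow(-13, 2)))) = Mul(-1, Add(-3, Mul(9, 169))) = Mul(-1, Add(-3, 1521)) = Mul(-1, 1518) = -1518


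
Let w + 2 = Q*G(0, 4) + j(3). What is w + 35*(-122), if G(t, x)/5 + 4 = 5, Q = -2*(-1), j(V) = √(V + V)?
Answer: -4262 + √6 ≈ -4259.5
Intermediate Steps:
j(V) = √2*√V (j(V) = √(2*V) = √2*√V)
Q = 2
G(t, x) = 5 (G(t, x) = -20 + 5*5 = -20 + 25 = 5)
w = 8 + √6 (w = -2 + (2*5 + √2*√3) = -2 + (10 + √6) = 8 + √6 ≈ 10.449)
w + 35*(-122) = (8 + √6) + 35*(-122) = (8 + √6) - 4270 = -4262 + √6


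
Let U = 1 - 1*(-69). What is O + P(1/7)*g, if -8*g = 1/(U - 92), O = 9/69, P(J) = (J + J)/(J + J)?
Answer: 551/4048 ≈ 0.13612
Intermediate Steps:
P(J) = 1 (P(J) = (2*J)/((2*J)) = (2*J)*(1/(2*J)) = 1)
U = 70 (U = 1 + 69 = 70)
O = 3/23 (O = 9*(1/69) = 3/23 ≈ 0.13043)
g = 1/176 (g = -1/(8*(70 - 92)) = -⅛/(-22) = -⅛*(-1/22) = 1/176 ≈ 0.0056818)
O + P(1/7)*g = 3/23 + 1*(1/176) = 3/23 + 1/176 = 551/4048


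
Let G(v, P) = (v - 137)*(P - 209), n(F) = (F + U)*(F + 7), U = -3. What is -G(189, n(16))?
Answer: -4680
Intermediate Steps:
n(F) = (-3 + F)*(7 + F) (n(F) = (F - 3)*(F + 7) = (-3 + F)*(7 + F))
G(v, P) = (-209 + P)*(-137 + v) (G(v, P) = (-137 + v)*(-209 + P) = (-209 + P)*(-137 + v))
-G(189, n(16)) = -(28633 - 209*189 - 137*(-21 + 16² + 4*16) + (-21 + 16² + 4*16)*189) = -(28633 - 39501 - 137*(-21 + 256 + 64) + (-21 + 256 + 64)*189) = -(28633 - 39501 - 137*299 + 299*189) = -(28633 - 39501 - 40963 + 56511) = -1*4680 = -4680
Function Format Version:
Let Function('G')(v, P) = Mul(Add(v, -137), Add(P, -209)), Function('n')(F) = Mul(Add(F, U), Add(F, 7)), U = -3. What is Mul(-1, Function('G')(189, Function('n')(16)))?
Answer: -4680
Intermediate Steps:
Function('n')(F) = Mul(Add(-3, F), Add(7, F)) (Function('n')(F) = Mul(Add(F, -3), Add(F, 7)) = Mul(Add(-3, F), Add(7, F)))
Function('G')(v, P) = Mul(Add(-209, P), Add(-137, v)) (Function('G')(v, P) = Mul(Add(-137, v), Add(-209, P)) = Mul(Add(-209, P), Add(-137, v)))
Mul(-1, Function('G')(189, Function('n')(16))) = Mul(-1, Add(28633, Mul(-209, 189), Mul(-137, Add(-21, Pow(16, 2), Mul(4, 16))), Mul(Add(-21, Pow(16, 2), Mul(4, 16)), 189))) = Mul(-1, Add(28633, -39501, Mul(-137, Add(-21, 256, 64)), Mul(Add(-21, 256, 64), 189))) = Mul(-1, Add(28633, -39501, Mul(-137, 299), Mul(299, 189))) = Mul(-1, Add(28633, -39501, -40963, 56511)) = Mul(-1, 4680) = -4680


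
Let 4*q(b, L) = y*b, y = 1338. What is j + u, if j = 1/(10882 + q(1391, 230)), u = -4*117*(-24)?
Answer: 10696716578/952343 ≈ 11232.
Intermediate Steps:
q(b, L) = 669*b/2 (q(b, L) = (1338*b)/4 = 669*b/2)
u = 11232 (u = -468*(-24) = 11232)
j = 2/952343 (j = 1/(10882 + (669/2)*1391) = 1/(10882 + 930579/2) = 1/(952343/2) = 2/952343 ≈ 2.1001e-6)
j + u = 2/952343 + 11232 = 10696716578/952343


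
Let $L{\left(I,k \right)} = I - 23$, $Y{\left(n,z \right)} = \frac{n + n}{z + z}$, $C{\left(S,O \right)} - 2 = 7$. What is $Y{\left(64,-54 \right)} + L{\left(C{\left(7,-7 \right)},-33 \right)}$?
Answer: $- \frac{410}{27} \approx -15.185$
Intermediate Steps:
$C{\left(S,O \right)} = 9$ ($C{\left(S,O \right)} = 2 + 7 = 9$)
$Y{\left(n,z \right)} = \frac{n}{z}$ ($Y{\left(n,z \right)} = \frac{2 n}{2 z} = 2 n \frac{1}{2 z} = \frac{n}{z}$)
$L{\left(I,k \right)} = -23 + I$
$Y{\left(64,-54 \right)} + L{\left(C{\left(7,-7 \right)},-33 \right)} = \frac{64}{-54} + \left(-23 + 9\right) = 64 \left(- \frac{1}{54}\right) - 14 = - \frac{32}{27} - 14 = - \frac{410}{27}$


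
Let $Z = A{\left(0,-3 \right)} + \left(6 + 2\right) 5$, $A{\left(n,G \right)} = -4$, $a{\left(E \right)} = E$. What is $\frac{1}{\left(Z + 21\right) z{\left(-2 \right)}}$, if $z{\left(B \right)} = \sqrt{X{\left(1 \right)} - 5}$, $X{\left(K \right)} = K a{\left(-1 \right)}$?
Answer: $- \frac{i \sqrt{6}}{342} \approx - 0.0071623 i$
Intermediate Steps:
$X{\left(K \right)} = - K$ ($X{\left(K \right)} = K \left(-1\right) = - K$)
$z{\left(B \right)} = i \sqrt{6}$ ($z{\left(B \right)} = \sqrt{\left(-1\right) 1 - 5} = \sqrt{-1 - 5} = \sqrt{-6} = i \sqrt{6}$)
$Z = 36$ ($Z = -4 + \left(6 + 2\right) 5 = -4 + 8 \cdot 5 = -4 + 40 = 36$)
$\frac{1}{\left(Z + 21\right) z{\left(-2 \right)}} = \frac{1}{\left(36 + 21\right) i \sqrt{6}} = \frac{1}{57 i \sqrt{6}} = - \frac{i \sqrt{6}}{342}$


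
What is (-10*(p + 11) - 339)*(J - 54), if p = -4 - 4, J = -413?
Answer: 172323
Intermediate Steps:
p = -8
(-10*(p + 11) - 339)*(J - 54) = (-10*(-8 + 11) - 339)*(-413 - 54) = (-10*3 - 339)*(-467) = (-30 - 339)*(-467) = -369*(-467) = 172323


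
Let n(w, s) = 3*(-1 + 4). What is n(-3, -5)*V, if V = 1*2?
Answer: 18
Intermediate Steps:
V = 2
n(w, s) = 9 (n(w, s) = 3*3 = 9)
n(-3, -5)*V = 9*2 = 18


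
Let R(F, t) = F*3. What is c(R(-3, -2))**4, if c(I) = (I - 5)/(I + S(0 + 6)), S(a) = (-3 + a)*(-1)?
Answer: 2401/1296 ≈ 1.8526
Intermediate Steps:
R(F, t) = 3*F
S(a) = 3 - a
c(I) = (-5 + I)/(-3 + I) (c(I) = (I - 5)/(I + (3 - (0 + 6))) = (-5 + I)/(I + (3 - 1*6)) = (-5 + I)/(I + (3 - 6)) = (-5 + I)/(I - 3) = (-5 + I)/(-3 + I))
c(R(-3, -2))**4 = ((-5 + 3*(-3))/(-3 + 3*(-3)))**4 = ((-5 - 9)/(-3 - 9))**4 = (-14/(-12))**4 = (-1/12*(-14))**4 = (7/6)**4 = 2401/1296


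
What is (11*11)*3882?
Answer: 469722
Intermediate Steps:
(11*11)*3882 = 121*3882 = 469722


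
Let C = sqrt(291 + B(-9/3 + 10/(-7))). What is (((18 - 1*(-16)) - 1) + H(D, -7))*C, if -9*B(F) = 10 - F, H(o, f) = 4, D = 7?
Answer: 74*sqrt(31906)/21 ≈ 629.43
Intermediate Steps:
B(F) = -10/9 + F/9 (B(F) = -(10 - F)/9 = -10/9 + F/9)
C = 2*sqrt(31906)/21 (C = sqrt(291 + (-10/9 + (-9/3 + 10/(-7))/9)) = sqrt(291 + (-10/9 + (-9*1/3 + 10*(-1/7))/9)) = sqrt(291 + (-10/9 + (-3 - 10/7)/9)) = sqrt(291 + (-10/9 + (1/9)*(-31/7))) = sqrt(291 + (-10/9 - 31/63)) = sqrt(291 - 101/63) = sqrt(18232/63) = 2*sqrt(31906)/21 ≈ 17.012)
(((18 - 1*(-16)) - 1) + H(D, -7))*C = (((18 - 1*(-16)) - 1) + 4)*(2*sqrt(31906)/21) = (((18 + 16) - 1) + 4)*(2*sqrt(31906)/21) = ((34 - 1) + 4)*(2*sqrt(31906)/21) = (33 + 4)*(2*sqrt(31906)/21) = 37*(2*sqrt(31906)/21) = 74*sqrt(31906)/21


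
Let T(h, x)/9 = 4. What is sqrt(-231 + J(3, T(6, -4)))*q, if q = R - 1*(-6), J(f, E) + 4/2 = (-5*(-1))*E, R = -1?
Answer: 5*I*sqrt(53) ≈ 36.401*I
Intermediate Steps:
T(h, x) = 36 (T(h, x) = 9*4 = 36)
J(f, E) = -2 + 5*E (J(f, E) = -2 + (-5*(-1))*E = -2 + 5*E)
q = 5 (q = -1 - 1*(-6) = -1 + 6 = 5)
sqrt(-231 + J(3, T(6, -4)))*q = sqrt(-231 + (-2 + 5*36))*5 = sqrt(-231 + (-2 + 180))*5 = sqrt(-231 + 178)*5 = sqrt(-53)*5 = (I*sqrt(53))*5 = 5*I*sqrt(53)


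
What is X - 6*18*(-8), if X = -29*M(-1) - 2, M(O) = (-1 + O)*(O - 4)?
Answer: 572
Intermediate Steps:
M(O) = (-1 + O)*(-4 + O)
X = -292 (X = -29*(4 + (-1)² - 5*(-1)) - 2 = -29*(4 + 1 + 5) - 2 = -29*10 - 2 = -290 - 2 = -292)
X - 6*18*(-8) = -292 - 6*18*(-8) = -292 - 108*(-8) = -292 + 864 = 572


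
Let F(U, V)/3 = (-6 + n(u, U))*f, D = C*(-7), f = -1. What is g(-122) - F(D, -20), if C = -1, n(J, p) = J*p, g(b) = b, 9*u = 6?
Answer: -126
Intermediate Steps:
u = ⅔ (u = (⅑)*6 = ⅔ ≈ 0.66667)
D = 7 (D = -1*(-7) = 7)
F(U, V) = 18 - 2*U (F(U, V) = 3*((-6 + 2*U/3)*(-1)) = 3*(6 - 2*U/3) = 18 - 2*U)
g(-122) - F(D, -20) = -122 - (18 - 2*7) = -122 - (18 - 14) = -122 - 1*4 = -122 - 4 = -126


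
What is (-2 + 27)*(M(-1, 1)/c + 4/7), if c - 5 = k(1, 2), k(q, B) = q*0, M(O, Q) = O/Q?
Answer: 65/7 ≈ 9.2857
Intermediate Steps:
k(q, B) = 0
c = 5 (c = 5 + 0 = 5)
(-2 + 27)*(M(-1, 1)/c + 4/7) = (-2 + 27)*(-1/1/5 + 4/7) = 25*(-1*1*(1/5) + 4*(1/7)) = 25*(-1*1/5 + 4/7) = 25*(-1/5 + 4/7) = 25*(13/35) = 65/7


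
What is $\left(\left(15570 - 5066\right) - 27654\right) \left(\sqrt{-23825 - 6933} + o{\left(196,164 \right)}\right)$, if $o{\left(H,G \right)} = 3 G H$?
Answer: $-1653808800 - 222950 i \sqrt{182} \approx -1.6538 \cdot 10^{9} - 3.0078 \cdot 10^{6} i$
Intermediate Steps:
$o{\left(H,G \right)} = 3 G H$
$\left(\left(15570 - 5066\right) - 27654\right) \left(\sqrt{-23825 - 6933} + o{\left(196,164 \right)}\right) = \left(\left(15570 - 5066\right) - 27654\right) \left(\sqrt{-23825 - 6933} + 3 \cdot 164 \cdot 196\right) = \left(\left(15570 - 5066\right) - 27654\right) \left(\sqrt{-30758} + 96432\right) = \left(10504 - 27654\right) \left(13 i \sqrt{182} + 96432\right) = - 17150 \left(96432 + 13 i \sqrt{182}\right) = -1653808800 - 222950 i \sqrt{182}$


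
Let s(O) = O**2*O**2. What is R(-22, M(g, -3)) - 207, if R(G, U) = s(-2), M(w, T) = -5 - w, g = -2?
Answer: -191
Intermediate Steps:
s(O) = O**4
R(G, U) = 16 (R(G, U) = (-2)**4 = 16)
R(-22, M(g, -3)) - 207 = 16 - 207 = -191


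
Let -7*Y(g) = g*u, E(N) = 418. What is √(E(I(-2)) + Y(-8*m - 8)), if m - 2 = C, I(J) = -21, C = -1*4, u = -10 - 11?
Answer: √442 ≈ 21.024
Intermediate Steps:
u = -21
C = -4
m = -2 (m = 2 - 4 = -2)
Y(g) = 3*g (Y(g) = -g*(-21)/7 = -(-3)*g = 3*g)
√(E(I(-2)) + Y(-8*m - 8)) = √(418 + 3*(-8*(-2) - 8)) = √(418 + 3*(16 - 8)) = √(418 + 3*8) = √(418 + 24) = √442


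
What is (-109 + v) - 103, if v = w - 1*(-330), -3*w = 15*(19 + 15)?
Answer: -52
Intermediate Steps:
w = -170 (w = -5*(19 + 15) = -5*34 = -1/3*510 = -170)
v = 160 (v = -170 - 1*(-330) = -170 + 330 = 160)
(-109 + v) - 103 = (-109 + 160) - 103 = 51 - 103 = -52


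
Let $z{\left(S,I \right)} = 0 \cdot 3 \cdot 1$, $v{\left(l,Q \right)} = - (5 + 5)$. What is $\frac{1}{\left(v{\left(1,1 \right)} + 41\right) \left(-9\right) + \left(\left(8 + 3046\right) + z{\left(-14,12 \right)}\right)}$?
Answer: $\frac{1}{2775} \approx 0.00036036$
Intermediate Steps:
$v{\left(l,Q \right)} = -10$ ($v{\left(l,Q \right)} = \left(-1\right) 10 = -10$)
$z{\left(S,I \right)} = 0$ ($z{\left(S,I \right)} = 0 \cdot 1 = 0$)
$\frac{1}{\left(v{\left(1,1 \right)} + 41\right) \left(-9\right) + \left(\left(8 + 3046\right) + z{\left(-14,12 \right)}\right)} = \frac{1}{\left(-10 + 41\right) \left(-9\right) + \left(\left(8 + 3046\right) + 0\right)} = \frac{1}{31 \left(-9\right) + \left(3054 + 0\right)} = \frac{1}{-279 + 3054} = \frac{1}{2775}$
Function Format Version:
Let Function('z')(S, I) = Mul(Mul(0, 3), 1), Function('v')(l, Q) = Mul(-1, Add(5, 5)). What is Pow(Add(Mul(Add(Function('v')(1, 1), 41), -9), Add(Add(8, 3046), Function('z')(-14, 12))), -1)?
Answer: Rational(1, 2775) ≈ 0.00036036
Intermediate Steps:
Function('v')(l, Q) = -10 (Function('v')(l, Q) = Mul(-1, 10) = -10)
Function('z')(S, I) = 0 (Function('z')(S, I) = Mul(0, 1) = 0)
Pow(Add(Mul(Add(Function('v')(1, 1), 41), -9), Add(Add(8, 3046), Function('z')(-14, 12))), -1) = Pow(Add(Mul(Add(-10, 41), -9), Add(Add(8, 3046), 0)), -1) = Pow(Add(Mul(31, -9), Add(3054, 0)), -1) = Pow(Add(-279, 3054), -1) = Pow(2775, -1) = Rational(1, 2775)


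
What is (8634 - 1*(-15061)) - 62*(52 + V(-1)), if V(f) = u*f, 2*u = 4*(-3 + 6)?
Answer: 20843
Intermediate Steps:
u = 6 (u = (4*(-3 + 6))/2 = (4*3)/2 = (½)*12 = 6)
V(f) = 6*f
(8634 - 1*(-15061)) - 62*(52 + V(-1)) = (8634 - 1*(-15061)) - 62*(52 + 6*(-1)) = (8634 + 15061) - 62*(52 - 6) = 23695 - 62*46 = 23695 - 1*2852 = 23695 - 2852 = 20843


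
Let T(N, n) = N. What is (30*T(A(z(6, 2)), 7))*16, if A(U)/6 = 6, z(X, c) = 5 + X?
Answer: 17280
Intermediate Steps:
A(U) = 36 (A(U) = 6*6 = 36)
(30*T(A(z(6, 2)), 7))*16 = (30*36)*16 = 1080*16 = 17280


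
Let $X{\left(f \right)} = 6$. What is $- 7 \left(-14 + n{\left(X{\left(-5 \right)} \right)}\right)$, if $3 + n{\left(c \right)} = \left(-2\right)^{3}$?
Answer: $175$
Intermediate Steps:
$n{\left(c \right)} = -11$ ($n{\left(c \right)} = -3 + \left(-2\right)^{3} = -3 - 8 = -11$)
$- 7 \left(-14 + n{\left(X{\left(-5 \right)} \right)}\right) = - 7 \left(-14 - 11\right) = \left(-7\right) \left(-25\right) = 175$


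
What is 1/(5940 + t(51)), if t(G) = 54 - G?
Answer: 1/5943 ≈ 0.00016827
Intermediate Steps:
1/(5940 + t(51)) = 1/(5940 + (54 - 1*51)) = 1/(5940 + (54 - 51)) = 1/(5940 + 3) = 1/5943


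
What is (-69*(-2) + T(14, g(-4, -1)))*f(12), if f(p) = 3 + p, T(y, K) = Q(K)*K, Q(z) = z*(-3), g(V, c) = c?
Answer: 2025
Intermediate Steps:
Q(z) = -3*z
T(y, K) = -3*K² (T(y, K) = (-3*K)*K = -3*K²)
(-69*(-2) + T(14, g(-4, -1)))*f(12) = (-69*(-2) - 3*(-1)²)*(3 + 12) = (138 - 3*1)*15 = (138 - 3)*15 = 135*15 = 2025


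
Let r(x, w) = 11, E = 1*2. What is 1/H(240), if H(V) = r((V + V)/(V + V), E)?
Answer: 1/11 ≈ 0.090909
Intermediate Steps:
E = 2
H(V) = 11
1/H(240) = 1/11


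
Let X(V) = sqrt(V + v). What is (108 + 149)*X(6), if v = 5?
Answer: 257*sqrt(11) ≈ 852.37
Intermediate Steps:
X(V) = sqrt(5 + V) (X(V) = sqrt(V + 5) = sqrt(5 + V))
(108 + 149)*X(6) = (108 + 149)*sqrt(5 + 6) = 257*sqrt(11)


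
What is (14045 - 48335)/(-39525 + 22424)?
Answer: 34290/17101 ≈ 2.0051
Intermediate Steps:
(14045 - 48335)/(-39525 + 22424) = -34290/(-17101) = -34290*(-1/17101) = 34290/17101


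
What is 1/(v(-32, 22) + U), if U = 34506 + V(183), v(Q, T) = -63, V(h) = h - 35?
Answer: 1/34591 ≈ 2.8909e-5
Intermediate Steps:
V(h) = -35 + h
U = 34654 (U = 34506 + (-35 + 183) = 34506 + 148 = 34654)
1/(v(-32, 22) + U) = 1/(-63 + 34654) = 1/34591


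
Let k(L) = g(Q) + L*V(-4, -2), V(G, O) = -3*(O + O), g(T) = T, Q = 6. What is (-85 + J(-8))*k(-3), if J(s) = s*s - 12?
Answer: 990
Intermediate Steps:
J(s) = -12 + s**2 (J(s) = s**2 - 12 = -12 + s**2)
V(G, O) = -6*O
k(L) = 6 + 12*L (k(L) = 6 + L*(-6*(-2)) = 6 + L*12 = 6 + 12*L)
(-85 + J(-8))*k(-3) = (-85 + (-12 + (-8)**2))*(6 + 12*(-3)) = (-85 + (-12 + 64))*(6 - 36) = (-85 + 52)*(-30) = -33*(-30) = 990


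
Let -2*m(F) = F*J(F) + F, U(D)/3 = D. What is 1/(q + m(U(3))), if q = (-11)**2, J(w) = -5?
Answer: 1/139 ≈ 0.0071942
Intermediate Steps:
U(D) = 3*D
q = 121
m(F) = 2*F (m(F) = -(F*(-5) + F)/2 = -(-5*F + F)/2 = -(-2)*F = 2*F)
1/(q + m(U(3))) = 1/(121 + 2*(3*3)) = 1/(121 + 2*9) = 1/(121 + 18) = 1/139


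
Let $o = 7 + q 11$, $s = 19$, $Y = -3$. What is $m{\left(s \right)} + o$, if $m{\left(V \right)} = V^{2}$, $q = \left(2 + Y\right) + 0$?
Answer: $357$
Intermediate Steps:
$q = -1$ ($q = \left(2 - 3\right) + 0 = -1 + 0 = -1$)
$o = -4$ ($o = 7 - 11 = -4$)
$m{\left(s \right)} + o = 19^{2} - 4 = 361 - 4 = 357$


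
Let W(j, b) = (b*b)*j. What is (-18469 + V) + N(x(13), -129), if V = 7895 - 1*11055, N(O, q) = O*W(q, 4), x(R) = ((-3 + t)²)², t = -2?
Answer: -1311629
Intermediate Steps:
W(j, b) = j*b² (W(j, b) = b²*j = j*b²)
x(R) = 625 (x(R) = ((-3 - 2)²)² = ((-5)²)² = 25² = 625)
N(O, q) = 16*O*q (N(O, q) = O*(q*4²) = O*(q*16) = O*(16*q) = 16*O*q)
V = -3160 (V = 7895 - 11055 = -3160)
(-18469 + V) + N(x(13), -129) = (-18469 - 3160) + 16*625*(-129) = -21629 - 1290000 = -1311629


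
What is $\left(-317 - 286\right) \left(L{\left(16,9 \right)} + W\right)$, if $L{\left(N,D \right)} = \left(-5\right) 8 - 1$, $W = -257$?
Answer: $179694$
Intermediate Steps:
$L{\left(N,D \right)} = -41$ ($L{\left(N,D \right)} = -40 - 1 = -41$)
$\left(-317 - 286\right) \left(L{\left(16,9 \right)} + W\right) = \left(-317 - 286\right) \left(-41 - 257\right) = \left(-603\right) \left(-298\right) = 179694$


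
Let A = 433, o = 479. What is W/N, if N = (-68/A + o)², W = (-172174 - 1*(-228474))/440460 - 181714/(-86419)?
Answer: 795920223336523/81817784356438411677 ≈ 9.7280e-6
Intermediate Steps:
W = 4245156907/1903205637 (W = (-172174 + 228474)*(1/440460) - 181714*(-1/86419) = 56300*(1/440460) + 181714/86419 = 2815/22023 + 181714/86419 = 4245156907/1903205637 ≈ 2.2305)
N = 42989460921/187489 (N = (-68/433 + 479)² = (207339/433)² = 42989460921/187489 ≈ 2.2929e+5)
W/N = 4245156907/(1903205637*(42989460921/187489)) = (4245156907/1903205637)*(187489/42989460921) = 795920223336523/81817784356438411677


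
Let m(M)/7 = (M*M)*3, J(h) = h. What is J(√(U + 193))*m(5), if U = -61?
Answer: 1050*√33 ≈ 6031.8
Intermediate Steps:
m(M) = 21*M² (m(M) = 7*((M*M)*3) = 7*(M²*3) = 7*(3*M²) = 21*M²)
J(√(U + 193))*m(5) = √(-61 + 193)*(21*5²) = √132*(21*25) = (2*√33)*525 = 1050*√33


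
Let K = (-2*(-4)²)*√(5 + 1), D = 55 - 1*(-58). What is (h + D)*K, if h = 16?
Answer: -4128*√6 ≈ -10112.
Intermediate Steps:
D = 113 (D = 55 + 58 = 113)
K = -32*√6 (K = (-2*16)*√6 = -32*√6 ≈ -78.384)
(h + D)*K = (16 + 113)*(-32*√6) = 129*(-32*√6) = -4128*√6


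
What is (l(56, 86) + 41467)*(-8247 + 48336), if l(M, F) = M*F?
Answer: 1855439187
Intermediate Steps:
l(M, F) = F*M
(l(56, 86) + 41467)*(-8247 + 48336) = (86*56 + 41467)*(-8247 + 48336) = (4816 + 41467)*40089 = 46283*40089 = 1855439187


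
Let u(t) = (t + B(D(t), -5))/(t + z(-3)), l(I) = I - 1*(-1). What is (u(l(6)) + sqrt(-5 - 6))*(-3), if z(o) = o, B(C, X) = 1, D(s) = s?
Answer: -6 - 3*I*sqrt(11) ≈ -6.0 - 9.9499*I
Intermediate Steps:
l(I) = 1 + I (l(I) = I + 1 = 1 + I)
u(t) = (1 + t)/(-3 + t) (u(t) = (t + 1)/(t - 3) = (1 + t)/(-3 + t))
(u(l(6)) + sqrt(-5 - 6))*(-3) = ((1 + (1 + 6))/(-3 + (1 + 6)) + sqrt(-5 - 6))*(-3) = ((1 + 7)/(-3 + 7) + sqrt(-11))*(-3) = (8/4 + I*sqrt(11))*(-3) = ((1/4)*8 + I*sqrt(11))*(-3) = (2 + I*sqrt(11))*(-3) = -6 - 3*I*sqrt(11)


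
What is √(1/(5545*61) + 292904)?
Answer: √33511052918380845/338245 ≈ 541.21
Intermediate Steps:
√(1/(5545*61) + 292904) = √(1/338245 + 292904) = √(99073313481/338245) = √33511052918380845/338245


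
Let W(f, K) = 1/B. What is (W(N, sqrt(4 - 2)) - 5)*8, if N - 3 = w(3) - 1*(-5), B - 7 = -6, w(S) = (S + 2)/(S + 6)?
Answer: -32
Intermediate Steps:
w(S) = (2 + S)/(6 + S)
B = 1 (B = 7 - 6 = 1)
N = 77/9 (N = 3 + ((2 + 3)/(6 + 3) - 1*(-5)) = 3 + (5/9 + 5) = 3 + 50/9 = 77/9 ≈ 8.5556)
W(f, K) = 1 (W(f, K) = 1/1 = 1)
(W(N, sqrt(4 - 2)) - 5)*8 = (1 - 5)*8 = -4*8 = -32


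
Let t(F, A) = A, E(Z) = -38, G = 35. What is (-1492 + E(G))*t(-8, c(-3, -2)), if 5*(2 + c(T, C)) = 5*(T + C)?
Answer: 10710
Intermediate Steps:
c(T, C) = -2 + C + T (c(T, C) = -2 + (5*(T + C))/5 = -2 + (5*(C + T))/5 = -2 + (5*C + 5*T)/5 = -2 + (C + T) = -2 + C + T)
(-1492 + E(G))*t(-8, c(-3, -2)) = (-1492 - 38)*(-2 - 2 - 3) = -1530*(-7) = 10710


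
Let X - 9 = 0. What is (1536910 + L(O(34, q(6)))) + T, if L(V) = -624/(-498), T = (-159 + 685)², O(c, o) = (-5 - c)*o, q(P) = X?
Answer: 150527742/83 ≈ 1.8136e+6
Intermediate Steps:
X = 9 (X = 9 + 0 = 9)
q(P) = 9
O(c, o) = o*(-5 - c)
T = 276676 (T = 526² = 276676)
L(V) = 104/83 (L(V) = -624*(-1/498) = 104/83)
(1536910 + L(O(34, q(6)))) + T = (1536910 + 104/83) + 276676 = 127563634/83 + 276676 = 150527742/83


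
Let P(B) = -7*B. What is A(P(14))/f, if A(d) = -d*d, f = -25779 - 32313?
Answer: 2401/14523 ≈ 0.16532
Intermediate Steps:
f = -58092
A(d) = -d²
A(P(14))/f = -(-7*14)²/(-58092) = -1*(-98)²*(-1/58092) = -1*9604*(-1/58092) = -9604*(-1/58092) = 2401/14523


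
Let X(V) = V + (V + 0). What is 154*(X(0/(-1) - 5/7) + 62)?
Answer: 9328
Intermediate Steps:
X(V) = 2*V (X(V) = V + V = 2*V)
154*(X(0/(-1) - 5/7) + 62) = 154*(2*(0/(-1) - 5/7) + 62) = 154*(2*(0*(-1) - 5*1/7) + 62) = 154*(2*(0 - 5/7) + 62) = 154*(2*(-5/7) + 62) = 154*(-10/7 + 62) = 154*(424/7) = 9328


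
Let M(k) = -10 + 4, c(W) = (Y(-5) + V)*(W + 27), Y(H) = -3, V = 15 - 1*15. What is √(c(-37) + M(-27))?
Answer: 2*√6 ≈ 4.8990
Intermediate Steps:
V = 0 (V = 15 - 15 = 0)
c(W) = -81 - 3*W (c(W) = (-3 + 0)*(W + 27) = -3*(27 + W) = -81 - 3*W)
M(k) = -6
√(c(-37) + M(-27)) = √((-81 - 3*(-37)) - 6) = √((-81 + 111) - 6) = √(30 - 6) = √24 = 2*√6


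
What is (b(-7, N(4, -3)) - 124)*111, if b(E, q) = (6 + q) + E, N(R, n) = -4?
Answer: -14319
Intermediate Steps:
b(E, q) = 6 + E + q
(b(-7, N(4, -3)) - 124)*111 = ((6 - 7 - 4) - 124)*111 = (-5 - 124)*111 = -129*111 = -14319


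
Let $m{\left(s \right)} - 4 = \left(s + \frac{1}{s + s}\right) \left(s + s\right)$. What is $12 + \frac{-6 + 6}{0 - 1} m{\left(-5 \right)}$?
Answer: $12$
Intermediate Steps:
$m{\left(s \right)} = 4 + 2 s \left(s + \frac{1}{2 s}\right)$ ($m{\left(s \right)} = 4 + \left(s + \frac{1}{s + s}\right) \left(s + s\right) = 4 + \left(s + \frac{1}{2 s}\right) 2 s = 4 + 2 s \left(s + \frac{1}{2 s}\right)$)
$12 + \frac{-6 + 6}{0 - 1} m{\left(-5 \right)} = 12 + \frac{-6 + 6}{0 - 1} \left(5 + 2 \left(-5\right)^{2}\right) = 12 + \frac{0}{-1} \left(5 + 2 \cdot 25\right) = 12 + 0 \left(-1\right) \left(5 + 50\right) = 12 + 0 \cdot 55 = 12 + 0 = 12$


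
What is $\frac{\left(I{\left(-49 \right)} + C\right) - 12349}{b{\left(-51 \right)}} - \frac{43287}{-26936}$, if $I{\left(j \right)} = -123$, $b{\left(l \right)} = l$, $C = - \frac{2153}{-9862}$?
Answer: $\frac{1667405561795}{6773892216} \approx 246.15$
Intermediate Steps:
$C = \frac{2153}{9862}$ ($C = \left(-2153\right) \left(- \frac{1}{9862}\right) = \frac{2153}{9862} \approx 0.21831$)
$\frac{\left(I{\left(-49 \right)} + C\right) - 12349}{b{\left(-51 \right)}} - \frac{43287}{-26936} = \frac{\left(-123 + \frac{2153}{9862}\right) - 12349}{-51} - \frac{43287}{-26936} = \left(- \frac{1210873}{9862} - 12349\right) \left(- \frac{1}{51}\right) - - \frac{43287}{26936} = \left(- \frac{122996711}{9862}\right) \left(- \frac{1}{51}\right) + \frac{43287}{26936} = \frac{122996711}{502962} + \frac{43287}{26936} = \frac{1667405561795}{6773892216}$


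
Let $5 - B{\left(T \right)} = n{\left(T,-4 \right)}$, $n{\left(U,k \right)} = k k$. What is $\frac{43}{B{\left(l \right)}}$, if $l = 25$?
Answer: $- \frac{43}{11} \approx -3.9091$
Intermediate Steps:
$n{\left(U,k \right)} = k^{2}$
$B{\left(T \right)} = -11$ ($B{\left(T \right)} = 5 - \left(-4\right)^{2} = 5 - 16 = -11$)
$\frac{43}{B{\left(l \right)}} = \frac{43}{-11} = 43 \left(- \frac{1}{11}\right) = - \frac{43}{11}$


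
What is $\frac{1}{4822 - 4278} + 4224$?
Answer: $\frac{2297857}{544} \approx 4224.0$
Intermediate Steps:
$\frac{1}{4822 - 4278} + 4224 = \frac{1}{544} + 4224 = \frac{2297857}{544}$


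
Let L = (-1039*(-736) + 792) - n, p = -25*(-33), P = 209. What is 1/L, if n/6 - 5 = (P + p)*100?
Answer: 1/145066 ≈ 6.8934e-6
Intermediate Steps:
p = 825
n = 620430 (n = 30 + 6*((209 + 825)*100) = 30 + 6*(1034*100) = 30 + 6*103400 = 30 + 620400 = 620430)
L = 145066 (L = (-1039*(-736) + 792) - 1*620430 = (764704 + 792) - 620430 = 765496 - 620430 = 145066)
1/L = 1/145066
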